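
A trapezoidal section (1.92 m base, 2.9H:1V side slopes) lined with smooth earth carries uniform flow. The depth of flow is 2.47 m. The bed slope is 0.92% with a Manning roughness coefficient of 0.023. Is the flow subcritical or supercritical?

With bottom width b = 1.92 m and side slope z = 2.9: A = (b + zy)y = (1.92 + 2.9×2.47)×2.47 = 22.44 m²; P = b + 2y√(1+z²) = 1.92 + 2×2.47×3.068 = 17.07 m.
Hydraulic radius R = A/P = 22.44/17.07 = 1.314 m.
V = (1/n) R^(2/3) √S = (1/0.023) × 1.314^(2/3) × √0.0092 = 5.003 m/s. Hydraulic depth D_h = A/T = 22.44/16.25 = 1.381 m.
Froude number Fr = V/√(g·D_h) = 5.003/√(9.81×1.381) = 1.36, which is greater than 1, so the flow is supercritical.

supercritical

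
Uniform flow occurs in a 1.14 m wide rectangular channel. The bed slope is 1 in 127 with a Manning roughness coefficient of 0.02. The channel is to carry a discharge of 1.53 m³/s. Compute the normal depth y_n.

y_n = 0.665 m

Manning's equation rearranged: A R^(2/3) = nQ / (1·√S) = 0.02 × 1.53 / (√0.007874) = 0.3448.
Trying y = 0.465 m: A R^(2/3) = 0.2138 — too small.
Trying y = 0.733 m: A R^(2/3) = 0.3915 — too large.
Trying y = 0.665 m: A R^(2/3) = 0.3449 — close enough.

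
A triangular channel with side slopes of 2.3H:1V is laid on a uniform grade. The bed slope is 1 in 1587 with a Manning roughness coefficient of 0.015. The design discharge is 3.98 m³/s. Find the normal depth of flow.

y_n = 1.23 m

Manning's equation rearranged: A R^(2/3) = nQ / (1·√S) = 0.015 × 3.98 / (√0.0006301) = 2.378.
Trying y = 1.36 m: A R^(2/3) = 3.105 — high.
Trying y = 1.23 m: A R^(2/3) = 2.375 — close enough.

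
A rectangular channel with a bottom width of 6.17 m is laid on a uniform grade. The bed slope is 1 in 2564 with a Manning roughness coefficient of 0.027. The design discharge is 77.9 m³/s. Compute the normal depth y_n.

Manning's equation rearranged: A R^(2/3) = nQ / (1·√S) = 0.027 × 77.9 / (√0.00039) = 106.5.
Try y = 10.8 m: A R^(2/3) = 119.4 — over.
Try y = 9.78 m: A R^(2/3) = 106.5 — matches.

y_n = 9.78 m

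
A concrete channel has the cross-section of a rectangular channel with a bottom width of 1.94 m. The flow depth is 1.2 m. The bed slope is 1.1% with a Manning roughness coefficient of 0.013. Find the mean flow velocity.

V = 5.33 m/s

Flow area A = b·y = 1.94 × 1.2 = 2.328 m². Wetted perimeter P = b + 2y = 1.94 + 2×1.2 = 4.34 m.
Hydraulic radius R = A/P = 2.328/4.34 = 0.5364 m.
From Manning's equation, V = (1/n) R^(2/3) S^(1/2) = (1/0.013) × 0.5364^(2/3) × 0.011^(1/2) = 5.33 m/s.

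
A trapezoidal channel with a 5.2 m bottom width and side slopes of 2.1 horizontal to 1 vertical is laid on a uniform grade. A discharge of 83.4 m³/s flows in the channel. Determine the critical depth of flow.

y_c = 2.21 m

At critical depth, Q² T / (g A³) = 1, i.e. A³/T = Q²/g = 83.4²/9.81 = 709.
Try y = 2.8 m: A³/T = 1761 — over.
Try y = 1.71 m: A³/T = 274.4 — short.
Try y = 2.21 m: A³/T = 710.3 — close enough.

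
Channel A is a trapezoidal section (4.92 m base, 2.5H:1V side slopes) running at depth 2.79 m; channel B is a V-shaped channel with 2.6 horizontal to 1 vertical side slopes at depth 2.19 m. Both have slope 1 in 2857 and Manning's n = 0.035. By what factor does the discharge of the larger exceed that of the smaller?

3.68

Channel A: With bottom width b = 4.92 m and side slope z = 2.5: A = (b + zy)y = (4.92 + 2.5×2.79)×2.79 = 33.19 m²; P = b + 2y√(1+z²) = 4.92 + 2×2.79×2.693 = 19.94 m. Hydraulic radius R = A/P = 33.19/19.94 = 1.664 m. Q_A = (1/0.035)·33.19·1.664^(2/3)·√0.00035 = 24.91 m³/s.
Channel B: For a triangular section with side slope z = 2.6: A = zy² = 2.6×2.19² = 12.47 m²; P = 2y√(1+z²) = 2×2.19×2.786 = 12.2 m. Hydraulic radius R = A/P = 12.47/12.2 = 1.022 m. Q_B = (1/0.035)·12.47·1.022^(2/3)·√0.00035 = 6.763 m³/s.
The larger discharge is 24.91 m³/s and the smaller is 6.763 m³/s; the ratio is 3.68.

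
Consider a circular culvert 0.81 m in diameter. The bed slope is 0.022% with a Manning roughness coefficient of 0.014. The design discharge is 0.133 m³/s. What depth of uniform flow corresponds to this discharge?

Manning's equation rearranged: A R^(2/3) = nQ / (1·√S) = 0.014 × 0.133 / (√0.00022) = 0.1255.
Trying y = 0.363 m: A R^(2/3) = 0.07348 — short.
Trying y = 0.567 m: A R^(2/3) = 0.1488 — over.
Trying y = 0.502 m: A R^(2/3) = 0.1254 — close enough.

y_n = 0.502 m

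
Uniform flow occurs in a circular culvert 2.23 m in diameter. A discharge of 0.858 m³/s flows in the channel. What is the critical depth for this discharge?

At critical depth, Q² T / (g A³) = 1, i.e. A³/T = Q²/g = 0.858²/9.81 = 0.07504.
At y = 0.523 m: A³/T = 0.1797 — high.
At y = 0.355 m: A³/T = 0.03935 — low.
At y = 0.418 m: A³/T = 0.07476 — close enough.

y_c = 0.418 m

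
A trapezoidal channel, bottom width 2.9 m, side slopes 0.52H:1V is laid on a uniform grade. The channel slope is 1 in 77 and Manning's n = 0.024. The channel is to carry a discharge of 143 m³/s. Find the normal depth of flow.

Manning's equation rearranged: A R^(2/3) = nQ / (1·√S) = 0.024 × 143 / (√0.01299) = 30.12.
Try y = 4.59 m: A R^(2/3) = 36.33 — high.
Try y = 3.56 m: A R^(2/3) = 22.64 — low.
Try y = 4.15 m: A R^(2/3) = 30.05 — matches.

y_n = 4.15 m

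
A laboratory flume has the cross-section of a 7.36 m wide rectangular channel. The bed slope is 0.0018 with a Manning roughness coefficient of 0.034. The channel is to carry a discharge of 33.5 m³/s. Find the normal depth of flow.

Manning's equation rearranged: A R^(2/3) = nQ / (1·√S) = 0.034 × 33.5 / (√0.0018) = 26.85.
Trying y = 2.01 m: A R^(2/3) = 17.62 — short.
Trying y = 2.71 m: A R^(2/3) = 26.84 — matches.

y_n = 2.71 m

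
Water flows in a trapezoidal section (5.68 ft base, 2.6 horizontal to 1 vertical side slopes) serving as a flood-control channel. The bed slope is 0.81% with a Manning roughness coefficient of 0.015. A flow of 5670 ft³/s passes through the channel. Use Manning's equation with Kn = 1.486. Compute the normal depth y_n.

Manning's equation rearranged: A R^(2/3) = nQ / (1.486·√S) = 0.015 × 5670 / (1.486 × √0.0081) = 635.9.
Try y = 6.55 ft: A R^(2/3) = 344.7 — short.
Try y = 9.49 ft: A R^(2/3) = 833.2 — over.
Try y = 8.48 ft: A R^(2/3) = 635.5 — ≈ 635.9.

y_n = 8.48 ft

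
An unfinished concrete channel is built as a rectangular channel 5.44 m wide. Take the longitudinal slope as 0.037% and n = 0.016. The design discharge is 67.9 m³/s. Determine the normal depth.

Manning's equation rearranged: A R^(2/3) = nQ / (1·√S) = 0.016 × 67.9 / (√0.00037) = 56.48.
Try y = 5.73 m: A R^(2/3) = 46.88 — low.
Try y = 7.33 m: A R^(2/3) = 62.96 — high.
Try y = 6.69 m: A R^(2/3) = 56.49 — matches.

y_n = 6.69 m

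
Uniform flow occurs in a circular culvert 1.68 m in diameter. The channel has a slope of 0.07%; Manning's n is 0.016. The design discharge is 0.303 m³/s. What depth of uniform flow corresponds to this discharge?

Manning's equation rearranged: A R^(2/3) = nQ / (1·√S) = 0.016 × 0.303 / (√0.0007) = 0.1832.
Try y = 0.517 m: A R^(2/3) = 0.2557 — over.
Try y = 0.376 m: A R^(2/3) = 0.1366 — short.
Try y = 0.436 m: A R^(2/3) = 0.1834 — close enough.

y_n = 0.436 m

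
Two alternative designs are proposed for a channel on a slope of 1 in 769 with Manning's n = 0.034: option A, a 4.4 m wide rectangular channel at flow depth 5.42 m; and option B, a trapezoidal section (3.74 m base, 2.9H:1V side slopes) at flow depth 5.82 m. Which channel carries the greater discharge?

Channel A: Flow area A = b·y = 4.4 × 5.42 = 23.85 m². Wetted perimeter P = b + 2y = 4.4 + 2×5.42 = 15.24 m. Hydraulic radius R = A/P = 23.85/15.24 = 1.565 m. Q_A = (1/0.034)·23.85·1.565^(2/3)·√0.0013 = 34.09 m³/s.
Channel B: With bottom width b = 3.74 m and side slope z = 2.9: A = (b + zy)y = (3.74 + 2.9×5.82)×5.82 = 120 m²; P = b + 2y√(1+z²) = 3.74 + 2×5.82×3.068 = 39.45 m. Hydraulic radius R = A/P = 120/39.45 = 3.042 m. Q_B = (1/0.034)·120·3.042^(2/3)·√0.0013 = 267.2 m³/s.
Q_A = 34.09 m³/s vs Q_B = 267.2 m³/s, so channel B carries more.

channel B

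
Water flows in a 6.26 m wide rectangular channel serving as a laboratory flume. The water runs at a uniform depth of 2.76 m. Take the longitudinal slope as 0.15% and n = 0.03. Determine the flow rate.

Q = 28.8 m³/s

Flow area A = b·y = 6.26 × 2.76 = 17.28 m². Wetted perimeter P = b + 2y = 6.26 + 2×2.76 = 11.78 m.
Hydraulic radius R = A/P = 17.28/11.78 = 1.467 m.
Manning's equation: Q = (1/n) A R^(2/3) S^(1/2) = (1/0.03) × 17.28 × 1.467^(2/3) × 0.0015^(1/2) = 28.8 m³/s.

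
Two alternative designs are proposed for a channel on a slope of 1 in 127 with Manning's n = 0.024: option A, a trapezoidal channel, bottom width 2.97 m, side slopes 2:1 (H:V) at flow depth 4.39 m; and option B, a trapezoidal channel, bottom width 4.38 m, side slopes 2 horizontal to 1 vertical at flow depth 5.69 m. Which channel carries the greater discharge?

Channel A: With bottom width b = 2.97 m and side slope z = 2: A = (b + zy)y = (2.97 + 2×4.39)×4.39 = 51.58 m²; P = b + 2y√(1+z²) = 2.97 + 2×4.39×2.236 = 22.6 m. Hydraulic radius R = A/P = 51.58/22.6 = 2.282 m. Q_A = (1/0.024)·51.58·2.282^(2/3)·√0.007874 = 330.6 m³/s.
Channel B: With bottom width b = 4.38 m and side slope z = 2: A = (b + zy)y = (4.38 + 2×5.69)×5.69 = 89.67 m²; P = b + 2y√(1+z²) = 4.38 + 2×5.69×2.236 = 29.83 m. Hydraulic radius R = A/P = 89.67/29.83 = 3.007 m. Q_B = (1/0.024)·89.67·3.007^(2/3)·√0.007874 = 690.7 m³/s.
Q_A = 330.6 m³/s vs Q_B = 690.7 m³/s, so channel B carries more.

channel B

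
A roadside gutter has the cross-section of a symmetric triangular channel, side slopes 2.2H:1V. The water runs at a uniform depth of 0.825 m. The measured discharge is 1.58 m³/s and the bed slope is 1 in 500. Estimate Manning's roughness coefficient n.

For a triangular section with side slope z = 2.2: A = zy² = 2.2×0.825² = 1.497 m²; P = 2y√(1+z²) = 2×0.825×2.417 = 3.987 m.
Hydraulic radius R = A/P = 1.497/3.987 = 0.3755 m.
Rearranging Manning's equation: n = (1/Q) A R^(2/3) S^(1/2) = (1/1.58) × 1.497 × 0.3755^(2/3) × √0.002 = 0.0221.

n = 0.0221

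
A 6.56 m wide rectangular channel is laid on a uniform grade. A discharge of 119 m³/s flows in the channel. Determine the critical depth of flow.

For a rectangular channel, critical depth y_c = (q²/g)^(1/3) where q = Q/b = 119/6.56 = 18.14 m²/s.
So y_c = (18.14²/9.81)^(1/3) = 3.23 m.

y_c = 3.23 m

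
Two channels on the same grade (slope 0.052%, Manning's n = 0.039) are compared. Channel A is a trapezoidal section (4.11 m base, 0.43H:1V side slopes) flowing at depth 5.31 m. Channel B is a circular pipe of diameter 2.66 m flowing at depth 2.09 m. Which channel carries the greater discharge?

channel A

Channel A: With bottom width b = 4.11 m and side slope z = 0.43: A = (b + zy)y = (4.11 + 0.43×5.31)×5.31 = 33.95 m²; P = b + 2y√(1+z²) = 4.11 + 2×5.31×1.089 = 15.67 m. Hydraulic radius R = A/P = 33.95/15.67 = 2.166 m. Q_A = (1/0.039)·33.95·2.166^(2/3)·√0.00052 = 33.23 m³/s.
Channel B: For a circular section of diameter D = 2.66 m at depth y = 2.09 m, the central angle is θ = 2 arccos(1 − 2y/D) = 4.358 rad. Then A = (D²/8)(θ − sin θ) = 4.684 m² and P = Dθ/2 = 5.796 m. Hydraulic radius R = A/P = 4.684/5.796 = 0.8081 m. Q_B = (1/0.039)·4.684·0.8081^(2/3)·√0.00052 = 2.376 m³/s.
Q_A = 33.23 m³/s vs Q_B = 2.376 m³/s, so channel A carries more.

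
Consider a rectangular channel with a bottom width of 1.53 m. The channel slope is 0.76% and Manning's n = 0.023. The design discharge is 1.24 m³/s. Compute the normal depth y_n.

Manning's equation rearranged: A R^(2/3) = nQ / (1·√S) = 0.023 × 1.24 / (√0.0076) = 0.3271.
Trying y = 0.428 m: A R^(2/3) = 0.2766 — too small.
Trying y = 0.582 m: A R^(2/3) = 0.4257 — too large.
Trying y = 0.482 m: A R^(2/3) = 0.3273 — ≈ 0.3271.

y_n = 0.482 m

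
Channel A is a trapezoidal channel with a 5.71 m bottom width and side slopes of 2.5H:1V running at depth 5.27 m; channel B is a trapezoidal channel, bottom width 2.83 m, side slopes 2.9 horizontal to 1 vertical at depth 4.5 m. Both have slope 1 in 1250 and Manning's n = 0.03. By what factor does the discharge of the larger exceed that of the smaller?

Channel A: With bottom width b = 5.71 m and side slope z = 2.5: A = (b + zy)y = (5.71 + 2.5×5.27)×5.27 = 99.52 m²; P = b + 2y√(1+z²) = 5.71 + 2×5.27×2.693 = 34.09 m. Hydraulic radius R = A/P = 99.52/34.09 = 2.919 m. Q_A = (1/0.03)·99.52·2.919^(2/3)·√0.0008 = 191.7 m³/s.
Channel B: With bottom width b = 2.83 m and side slope z = 2.9: A = (b + zy)y = (2.83 + 2.9×4.5)×4.5 = 71.46 m²; P = b + 2y√(1+z²) = 2.83 + 2×4.5×3.068 = 30.44 m. Hydraulic radius R = A/P = 71.46/30.44 = 2.348 m. Q_B = (1/0.03)·71.46·2.348^(2/3)·√0.0008 = 119 m³/s.
The larger discharge is 191.7 m³/s and the smaller is 119 m³/s; the ratio is 1.61.

1.61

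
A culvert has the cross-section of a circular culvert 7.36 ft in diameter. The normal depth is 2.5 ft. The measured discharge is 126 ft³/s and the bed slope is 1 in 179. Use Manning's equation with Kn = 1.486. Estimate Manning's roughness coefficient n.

n = 0.014

For a circular section of diameter D = 7.36 ft at depth y = 2.5 ft, the central angle is θ = 2 arccos(1 − 2y/D) = 2.489 rad. Then A = (D²/8)(θ − sin θ) = 12.74 ft² and P = Dθ/2 = 9.159 ft.
Hydraulic radius R = A/P = 12.74/9.159 = 1.391 ft.
Rearranging Manning's equation: n = (1.486/Q) A R^(2/3) S^(1/2) = (1.486/126) × 12.74 × 1.391^(2/3) × √0.005587 = 0.014.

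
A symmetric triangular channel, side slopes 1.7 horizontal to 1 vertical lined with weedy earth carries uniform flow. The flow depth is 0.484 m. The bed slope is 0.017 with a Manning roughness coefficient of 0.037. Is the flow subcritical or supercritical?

For a triangular section with side slope z = 1.7: A = zy² = 1.7×0.484² = 0.3982 m²; P = 2y√(1+z²) = 2×0.484×1.972 = 1.909 m.
Hydraulic radius R = A/P = 0.3982/1.909 = 0.2086 m.
V = (1/n) R^(2/3) √S = (1/0.037) × 0.2086^(2/3) × √0.017 = 1.239 m/s. Hydraulic depth D_h = A/T = 0.3982/1.646 = 0.242 m.
Froude number Fr = V/√(g·D_h) = 1.239/√(9.81×0.242) = 0.804, which is less than 1, so the flow is subcritical.

subcritical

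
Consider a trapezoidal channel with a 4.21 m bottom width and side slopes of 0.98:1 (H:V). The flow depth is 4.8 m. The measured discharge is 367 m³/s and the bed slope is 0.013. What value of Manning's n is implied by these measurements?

With bottom width b = 4.21 m and side slope z = 0.98: A = (b + zy)y = (4.21 + 0.98×4.8)×4.8 = 42.79 m²; P = b + 2y√(1+z²) = 4.21 + 2×4.8×1.4 = 17.65 m.
Hydraulic radius R = A/P = 42.79/17.65 = 2.424 m.
Rearranging Manning's equation: n = (1/Q) A R^(2/3) S^(1/2) = (1/367) × 42.79 × 2.424^(2/3) × √0.013 = 0.024.

n = 0.024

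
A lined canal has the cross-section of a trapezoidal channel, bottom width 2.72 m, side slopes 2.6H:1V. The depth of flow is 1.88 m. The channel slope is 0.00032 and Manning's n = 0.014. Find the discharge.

With bottom width b = 2.72 m and side slope z = 2.6: A = (b + zy)y = (2.72 + 2.6×1.88)×1.88 = 14.3 m²; P = b + 2y√(1+z²) = 2.72 + 2×1.88×2.786 = 13.19 m.
Hydraulic radius R = A/P = 14.3/13.19 = 1.084 m.
Manning's equation: Q = (1/n) A R^(2/3) S^(1/2) = (1/0.014) × 14.3 × 1.084^(2/3) × 0.00032^(1/2) = 19.3 m³/s.

Q = 19.3 m³/s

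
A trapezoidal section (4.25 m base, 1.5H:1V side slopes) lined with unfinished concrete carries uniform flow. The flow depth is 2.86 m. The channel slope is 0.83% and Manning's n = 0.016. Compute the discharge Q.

Q = 196 m³/s

With bottom width b = 4.25 m and side slope z = 1.5: A = (b + zy)y = (4.25 + 1.5×2.86)×2.86 = 24.42 m²; P = b + 2y√(1+z²) = 4.25 + 2×2.86×1.803 = 14.56 m.
Hydraulic radius R = A/P = 24.42/14.56 = 1.677 m.
Manning's equation: Q = (1/n) A R^(2/3) S^(1/2) = (1/0.016) × 24.42 × 1.677^(2/3) × 0.0083^(1/2) = 196 m³/s.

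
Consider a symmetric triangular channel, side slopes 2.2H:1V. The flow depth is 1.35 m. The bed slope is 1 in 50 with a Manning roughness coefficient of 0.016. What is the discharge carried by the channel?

Q = 25.6 m³/s

For a triangular section with side slope z = 2.2: A = zy² = 2.2×1.35² = 4.01 m²; P = 2y√(1+z²) = 2×1.35×2.417 = 6.525 m.
Hydraulic radius R = A/P = 4.01/6.525 = 0.6145 m.
Manning's equation: Q = (1/n) A R^(2/3) S^(1/2) = (1/0.016) × 4.01 × 0.6145^(2/3) × 0.02^(1/2) = 25.6 m³/s.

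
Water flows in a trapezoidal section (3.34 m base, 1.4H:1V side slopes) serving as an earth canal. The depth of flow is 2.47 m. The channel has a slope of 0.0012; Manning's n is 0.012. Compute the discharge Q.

Q = 61.2 m³/s

With bottom width b = 3.34 m and side slope z = 1.4: A = (b + zy)y = (3.34 + 1.4×2.47)×2.47 = 16.79 m²; P = b + 2y√(1+z²) = 3.34 + 2×2.47×1.72 = 11.84 m.
Hydraulic radius R = A/P = 16.79/11.84 = 1.418 m.
Manning's equation: Q = (1/n) A R^(2/3) S^(1/2) = (1/0.012) × 16.79 × 1.418^(2/3) × 0.0012^(1/2) = 61.2 m³/s.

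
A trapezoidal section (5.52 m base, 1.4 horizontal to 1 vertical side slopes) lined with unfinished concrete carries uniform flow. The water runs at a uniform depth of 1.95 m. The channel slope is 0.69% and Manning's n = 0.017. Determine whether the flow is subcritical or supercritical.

With bottom width b = 5.52 m and side slope z = 1.4: A = (b + zy)y = (5.52 + 1.4×1.95)×1.95 = 16.09 m²; P = b + 2y√(1+z²) = 5.52 + 2×1.95×1.72 = 12.23 m.
Hydraulic radius R = A/P = 16.09/12.23 = 1.315 m.
V = (1/n) R^(2/3) √S = (1/0.017) × 1.315^(2/3) × √0.0069 = 5.866 m/s. Hydraulic depth D_h = A/T = 16.09/10.98 = 1.465 m.
Froude number Fr = V/√(g·D_h) = 5.866/√(9.81×1.465) = 1.55, which is greater than 1, so the flow is supercritical.

supercritical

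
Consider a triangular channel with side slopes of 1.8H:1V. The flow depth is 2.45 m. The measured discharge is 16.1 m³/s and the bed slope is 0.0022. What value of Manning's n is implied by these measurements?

For a triangular section with side slope z = 1.8: A = zy² = 1.8×2.45² = 10.8 m²; P = 2y√(1+z²) = 2×2.45×2.059 = 10.09 m.
Hydraulic radius R = A/P = 10.8/10.09 = 1.071 m.
Rearranging Manning's equation: n = (1/Q) A R^(2/3) S^(1/2) = (1/16.1) × 10.8 × 1.071^(2/3) × √0.0022 = 0.0329.

n = 0.0329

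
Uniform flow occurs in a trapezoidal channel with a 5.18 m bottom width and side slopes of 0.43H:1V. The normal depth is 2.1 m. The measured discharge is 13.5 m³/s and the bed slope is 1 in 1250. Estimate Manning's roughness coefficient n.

n = 0.032

With bottom width b = 5.18 m and side slope z = 0.43: A = (b + zy)y = (5.18 + 0.43×2.1)×2.1 = 12.77 m²; P = b + 2y√(1+z²) = 5.18 + 2×2.1×1.089 = 9.752 m.
Hydraulic radius R = A/P = 12.77/9.752 = 1.31 m.
Rearranging Manning's equation: n = (1/Q) A R^(2/3) S^(1/2) = (1/13.5) × 12.77 × 1.31^(2/3) × √0.0008 = 0.032.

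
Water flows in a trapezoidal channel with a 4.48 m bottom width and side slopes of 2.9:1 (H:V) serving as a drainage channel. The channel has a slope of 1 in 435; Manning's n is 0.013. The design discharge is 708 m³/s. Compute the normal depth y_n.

Manning's equation rearranged: A R^(2/3) = nQ / (1·√S) = 0.013 × 708 / (√0.002299) = 192.
At y = 3.57 m: A R^(2/3) = 84.26 — too small.
At y = 5.97 m: A R^(2/3) = 280.5 — too large.
At y = 5.09 m: A R^(2/3) = 191.9 — close enough.

y_n = 5.09 m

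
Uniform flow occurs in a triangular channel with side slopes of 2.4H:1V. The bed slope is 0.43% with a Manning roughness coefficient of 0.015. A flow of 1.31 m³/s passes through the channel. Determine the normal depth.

Manning's equation rearranged: A R^(2/3) = nQ / (1·√S) = 0.015 × 1.31 / (√0.0043) = 0.2997.
At y = 0.644 m: A R^(2/3) = 0.4433 — too large.
At y = 0.489 m: A R^(2/3) = 0.2127 — too small.
At y = 0.556 m: A R^(2/3) = 0.2996 — close enough.

y_n = 0.556 m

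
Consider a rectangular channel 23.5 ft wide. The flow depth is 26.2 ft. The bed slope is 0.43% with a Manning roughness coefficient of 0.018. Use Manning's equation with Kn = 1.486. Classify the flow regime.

subcritical

Flow area A = b·y = 23.5 × 26.2 = 615.7 ft². Wetted perimeter P = b + 2y = 23.5 + 2×26.2 = 75.9 ft.
Hydraulic radius R = A/P = 615.7/75.9 = 8.112 ft.
V = (1.486/n) R^(2/3) √S = (1.486/0.018) × 8.112^(2/3) × √0.0043 = 21.86 ft/s. Hydraulic depth D_h = A/T = 615.7/23.5 = 26.2 ft.
Froude number Fr = V/√(g·D_h) = 21.86/√(32.2×26.2) = 0.752, which is less than 1, so the flow is subcritical.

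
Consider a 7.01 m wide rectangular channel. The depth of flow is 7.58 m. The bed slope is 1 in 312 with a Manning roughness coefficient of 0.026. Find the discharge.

Flow area A = b·y = 7.01 × 7.58 = 53.14 m². Wetted perimeter P = b + 2y = 7.01 + 2×7.58 = 22.17 m.
Hydraulic radius R = A/P = 53.14/22.17 = 2.397 m.
Manning's equation: Q = (1/n) A R^(2/3) S^(1/2) = (1/0.026) × 53.14 × 2.397^(2/3) × 0.003205^(1/2) = 207 m³/s.

Q = 207 m³/s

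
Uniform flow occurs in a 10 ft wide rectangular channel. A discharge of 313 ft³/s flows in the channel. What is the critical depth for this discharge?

For a rectangular channel, critical depth y_c = (q²/g)^(1/3) where q = Q/b = 313/10 = 31.3 ft²/s.
So y_c = (31.3²/32.2)^(1/3) = 3.12 ft.

y_c = 3.12 ft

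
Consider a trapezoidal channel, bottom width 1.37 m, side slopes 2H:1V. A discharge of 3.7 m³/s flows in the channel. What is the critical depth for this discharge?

y_c = 0.66 m

At critical depth, Q² T / (g A³) = 1, i.e. A³/T = Q²/g = 3.7²/9.81 = 1.396.
Trying y = 0.485 m: A³/T = 0.4416 — low.
Trying y = 0.66 m: A³/T = 1.396 — close enough.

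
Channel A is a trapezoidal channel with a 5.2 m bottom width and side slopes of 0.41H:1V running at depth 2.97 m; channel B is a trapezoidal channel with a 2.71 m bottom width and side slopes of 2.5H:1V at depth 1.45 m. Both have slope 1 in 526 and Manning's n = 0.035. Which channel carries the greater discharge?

Channel A: With bottom width b = 5.2 m and side slope z = 0.41: A = (b + zy)y = (5.2 + 0.41×2.97)×2.97 = 19.06 m²; P = b + 2y√(1+z²) = 5.2 + 2×2.97×1.081 = 11.62 m. Hydraulic radius R = A/P = 19.06/11.62 = 1.64 m. Q_A = (1/0.035)·19.06·1.64^(2/3)·√0.001901 = 33.03 m³/s.
Channel B: With bottom width b = 2.71 m and side slope z = 2.5: A = (b + zy)y = (2.71 + 2.5×1.45)×1.45 = 9.186 m²; P = b + 2y√(1+z²) = 2.71 + 2×1.45×2.693 = 10.52 m. Hydraulic radius R = A/P = 9.186/10.52 = 0.8733 m. Q_B = (1/0.035)·9.186·0.8733^(2/3)·√0.001901 = 10.46 m³/s.
Q_A = 33.03 m³/s vs Q_B = 10.46 m³/s, so channel A carries more.

channel A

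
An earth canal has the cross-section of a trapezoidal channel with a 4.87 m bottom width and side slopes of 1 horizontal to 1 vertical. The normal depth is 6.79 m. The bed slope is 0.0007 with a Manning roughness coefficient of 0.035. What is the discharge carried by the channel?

With bottom width b = 4.87 m and side slope z = 1: A = (b + zy)y = (4.87 + 1×6.79)×6.79 = 79.17 m²; P = b + 2y√(1+z²) = 4.87 + 2×6.79×1.414 = 24.08 m.
Hydraulic radius R = A/P = 79.17/24.08 = 3.289 m.
Manning's equation: Q = (1/n) A R^(2/3) S^(1/2) = (1/0.035) × 79.17 × 3.289^(2/3) × 0.0007^(1/2) = 132 m³/s.

Q = 132 m³/s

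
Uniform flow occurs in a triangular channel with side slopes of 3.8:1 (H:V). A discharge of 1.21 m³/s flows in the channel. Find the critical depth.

y_c = 0.46 m

At critical depth, Q² T / (g A³) = 1, i.e. A³/T = Q²/g = 1.21²/9.81 = 0.1492.
Trying y = 0.394 m: A³/T = 0.06855 — low.
Trying y = 0.55 m: A³/T = 0.3634 — high.
Trying y = 0.46 m: A³/T = 0.1487 — matches.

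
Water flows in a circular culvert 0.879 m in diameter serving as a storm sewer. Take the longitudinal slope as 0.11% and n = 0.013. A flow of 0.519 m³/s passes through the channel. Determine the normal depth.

y_n = 0.665 m

Manning's equation rearranged: A R^(2/3) = nQ / (1·√S) = 0.013 × 0.519 / (√0.0011) = 0.2034.
Trying y = 0.726 m: A R^(2/3) = 0.2225 — over.
Trying y = 0.454 m: A R^(2/3) = 0.1167 — short.
Trying y = 0.665 m: A R^(2/3) = 0.2035 — ≈ 0.2034.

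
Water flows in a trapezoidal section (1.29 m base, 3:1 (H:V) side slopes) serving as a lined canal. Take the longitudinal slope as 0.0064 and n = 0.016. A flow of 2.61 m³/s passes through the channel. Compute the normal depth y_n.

Manning's equation rearranged: A R^(2/3) = nQ / (1·√S) = 0.016 × 2.61 / (√0.0064) = 0.522.
At y = 0.523 m: A R^(2/3) = 0.7071 — over.
At y = 0.308 m: A R^(2/3) = 0.2414 — short.
At y = 0.452 m: A R^(2/3) = 0.5219 — close enough.

y_n = 0.452 m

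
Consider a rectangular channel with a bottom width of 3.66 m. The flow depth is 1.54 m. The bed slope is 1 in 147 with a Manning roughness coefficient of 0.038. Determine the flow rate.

Flow area A = b·y = 3.66 × 1.54 = 5.636 m². Wetted perimeter P = b + 2y = 3.66 + 2×1.54 = 6.74 m.
Hydraulic radius R = A/P = 5.636/6.74 = 0.8363 m.
Manning's equation: Q = (1/n) A R^(2/3) S^(1/2) = (1/0.038) × 5.636 × 0.8363^(2/3) × 0.006803^(1/2) = 10.9 m³/s.

Q = 10.9 m³/s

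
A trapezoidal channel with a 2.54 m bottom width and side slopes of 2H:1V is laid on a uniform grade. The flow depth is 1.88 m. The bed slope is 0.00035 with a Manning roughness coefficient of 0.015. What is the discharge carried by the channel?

With bottom width b = 2.54 m and side slope z = 2: A = (b + zy)y = (2.54 + 2×1.88)×1.88 = 11.84 m²; P = b + 2y√(1+z²) = 2.54 + 2×1.88×2.236 = 10.95 m.
Hydraulic radius R = A/P = 11.84/10.95 = 1.082 m.
Manning's equation: Q = (1/n) A R^(2/3) S^(1/2) = (1/0.015) × 11.84 × 1.082^(2/3) × 0.00035^(1/2) = 15.6 m³/s.

Q = 15.6 m³/s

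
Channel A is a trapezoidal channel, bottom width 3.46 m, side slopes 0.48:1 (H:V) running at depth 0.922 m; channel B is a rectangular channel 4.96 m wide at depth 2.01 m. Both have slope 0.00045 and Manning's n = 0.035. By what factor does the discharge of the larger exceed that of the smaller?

Channel A: With bottom width b = 3.46 m and side slope z = 0.48: A = (b + zy)y = (3.46 + 0.48×0.922)×0.922 = 3.598 m²; P = b + 2y√(1+z²) = 3.46 + 2×0.922×1.109 = 5.505 m. Hydraulic radius R = A/P = 3.598/5.505 = 0.6536 m. Q_A = (1/0.035)·3.598·0.6536^(2/3)·√0.00045 = 1.642 m³/s.
Channel B: Flow area A = b·y = 4.96 × 2.01 = 9.97 m². Wetted perimeter P = b + 2y = 4.96 + 2×2.01 = 8.98 m. Hydraulic radius R = A/P = 9.97/8.98 = 1.11 m. Q_B = (1/0.035)·9.97·1.11^(2/3)·√0.00045 = 6.479 m³/s.
The larger discharge is 6.479 m³/s and the smaller is 1.642 m³/s; the ratio is 3.94.

3.94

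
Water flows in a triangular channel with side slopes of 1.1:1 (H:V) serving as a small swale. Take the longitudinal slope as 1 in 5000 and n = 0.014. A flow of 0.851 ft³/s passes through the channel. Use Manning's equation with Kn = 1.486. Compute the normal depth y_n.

Manning's equation rearranged: A R^(2/3) = nQ / (1.486·√S) = 0.014 × 0.851 / (1.486 × √0.0002) = 0.5669.
Try y = 1.17 ft: A R^(2/3) = 0.8617 — over.
Try y = 0.709 ft: A R^(2/3) = 0.2266 — short.
Try y = 1 ft: A R^(2/3) = 0.5669 — close enough.

y_n = 1 ft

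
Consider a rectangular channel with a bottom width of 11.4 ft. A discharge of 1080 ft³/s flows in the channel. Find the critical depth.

For a rectangular channel, critical depth y_c = (q²/g)^(1/3) where q = Q/b = 1080/11.4 = 94.74 ft²/s.
So y_c = (94.74²/32.2)^(1/3) = 6.53 ft.

y_c = 6.53 ft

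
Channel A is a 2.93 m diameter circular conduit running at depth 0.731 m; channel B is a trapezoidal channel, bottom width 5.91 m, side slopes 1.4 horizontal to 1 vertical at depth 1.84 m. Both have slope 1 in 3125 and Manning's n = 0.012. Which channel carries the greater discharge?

Channel A: For a circular section of diameter D = 2.93 m at depth y = 0.731 m, the central angle is θ = 2 arccos(1 − 2y/D) = 2.092 rad. Then A = (D²/8)(θ − sin θ) = 1.314 m² and P = Dθ/2 = 3.065 m. Hydraulic radius R = A/P = 1.314/3.065 = 0.4289 m. Q_A = (1/0.012)·1.314·0.4289^(2/3)·√0.00032 = 1.114 m³/s.
Channel B: With bottom width b = 5.91 m and side slope z = 1.4: A = (b + zy)y = (5.91 + 1.4×1.84)×1.84 = 15.61 m²; P = b + 2y√(1+z²) = 5.91 + 2×1.84×1.72 = 12.24 m. Hydraulic radius R = A/P = 15.61/12.24 = 1.276 m. Q_B = (1/0.012)·15.61·1.276^(2/3)·√0.00032 = 27.38 m³/s.
Q_A = 1.114 m³/s vs Q_B = 27.38 m³/s, so channel B carries more.

channel B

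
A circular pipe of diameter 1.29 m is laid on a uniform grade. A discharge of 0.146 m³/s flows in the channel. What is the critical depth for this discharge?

y_c = 0.197 m

At critical depth, Q² T / (g A³) = 1, i.e. A³/T = Q²/g = 0.146²/9.81 = 0.002173.
Trying y = 0.146 m: A³/T = 0.0006636 — low.
Trying y = 0.244 m: A³/T = 0.005017 — high.
Trying y = 0.197 m: A³/T = 0.002164 — close enough.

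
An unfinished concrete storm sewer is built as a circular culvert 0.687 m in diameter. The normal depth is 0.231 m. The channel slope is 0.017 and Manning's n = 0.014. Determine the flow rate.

For a circular section of diameter D = 0.687 m at depth y = 0.231 m, the central angle is θ = 2 arccos(1 − 2y/D) = 2.474 rad. Then A = (D²/8)(θ − sin θ) = 0.1095 m² and P = Dθ/2 = 0.8499 m.
Hydraulic radius R = A/P = 0.1095/0.8499 = 0.1288 m.
Manning's equation: Q = (1/n) A R^(2/3) S^(1/2) = (1/0.014) × 0.1095 × 0.1288^(2/3) × 0.017^(1/2) = 0.26 m³/s.

Q = 0.26 m³/s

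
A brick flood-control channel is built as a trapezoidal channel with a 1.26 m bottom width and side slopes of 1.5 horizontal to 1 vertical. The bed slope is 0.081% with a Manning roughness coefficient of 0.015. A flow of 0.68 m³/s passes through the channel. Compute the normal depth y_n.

Manning's equation rearranged: A R^(2/3) = nQ / (1·√S) = 0.015 × 0.68 / (√0.00081) = 0.3584.
Trying y = 0.469 m: A R^(2/3) = 0.4237 — too large.
Trying y = 0.429 m: A R^(2/3) = 0.3585 — matches.

y_n = 0.429 m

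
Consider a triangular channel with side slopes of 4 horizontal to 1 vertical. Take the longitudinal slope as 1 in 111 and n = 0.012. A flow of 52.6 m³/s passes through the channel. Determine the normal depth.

Manning's equation rearranged: A R^(2/3) = nQ / (1·√S) = 0.012 × 52.6 / (√0.009009) = 6.65.
Try y = 1.72 m: A R^(2/3) = 10.49 — over.
Try y = 1.15 m: A R^(2/3) = 3.585 — short.
Try y = 1.45 m: A R^(2/3) = 6.651 — ≈ 6.65.

y_n = 1.45 m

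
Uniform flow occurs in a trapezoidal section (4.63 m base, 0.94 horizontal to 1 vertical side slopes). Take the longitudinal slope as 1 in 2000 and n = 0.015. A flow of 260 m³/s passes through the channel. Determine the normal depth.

Manning's equation rearranged: A R^(2/3) = nQ / (1·√S) = 0.015 × 260 / (√0.0005) = 174.4.
At y = 8.8 m: A R^(2/3) = 283.4 — too large.
At y = 4.89 m: A R^(2/3) = 83.09 — too small.
At y = 7.02 m: A R^(2/3) = 174.7 — ≈ 174.4.

y_n = 7.02 m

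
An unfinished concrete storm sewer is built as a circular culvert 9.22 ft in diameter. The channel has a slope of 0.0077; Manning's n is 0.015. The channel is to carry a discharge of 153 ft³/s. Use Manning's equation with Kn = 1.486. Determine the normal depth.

Manning's equation rearranged: A R^(2/3) = nQ / (1.486·√S) = 0.015 × 153 / (1.486 × √0.0077) = 17.6.
Try y = 2.64 ft: A R^(2/3) = 20.84 — too large.
Try y = 1.77 ft: A R^(2/3) = 9.389 — too small.
Try y = 2.42 ft: A R^(2/3) = 17.57 — matches.

y_n = 2.42 ft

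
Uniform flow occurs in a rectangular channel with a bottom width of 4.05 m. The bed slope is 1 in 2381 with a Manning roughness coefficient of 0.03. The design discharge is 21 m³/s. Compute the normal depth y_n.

y_n = 5.79 m

Manning's equation rearranged: A R^(2/3) = nQ / (1·√S) = 0.03 × 21 / (√0.00042) = 30.74.
At y = 7.12 m: A R^(2/3) = 39.06 — too large.
At y = 5.79 m: A R^(2/3) = 30.73 — ≈ 30.74.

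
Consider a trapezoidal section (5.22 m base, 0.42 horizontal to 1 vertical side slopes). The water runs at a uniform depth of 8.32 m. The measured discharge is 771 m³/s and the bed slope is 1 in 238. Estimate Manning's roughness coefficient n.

With bottom width b = 5.22 m and side slope z = 0.42: A = (b + zy)y = (5.22 + 0.42×8.32)×8.32 = 72.5 m²; P = b + 2y√(1+z²) = 5.22 + 2×8.32×1.085 = 23.27 m.
Hydraulic radius R = A/P = 72.5/23.27 = 3.116 m.
Rearranging Manning's equation: n = (1/Q) A R^(2/3) S^(1/2) = (1/771) × 72.5 × 3.116^(2/3) × √0.004202 = 0.013.

n = 0.013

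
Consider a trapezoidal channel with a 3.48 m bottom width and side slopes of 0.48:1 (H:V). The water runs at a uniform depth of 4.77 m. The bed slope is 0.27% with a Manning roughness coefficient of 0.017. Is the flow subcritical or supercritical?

With bottom width b = 3.48 m and side slope z = 0.48: A = (b + zy)y = (3.48 + 0.48×4.77)×4.77 = 27.52 m²; P = b + 2y√(1+z²) = 3.48 + 2×4.77×1.109 = 14.06 m.
Hydraulic radius R = A/P = 27.52/14.06 = 1.957 m.
V = (1/n) R^(2/3) √S = (1/0.017) × 1.957^(2/3) × √0.0027 = 4.782 m/s. Hydraulic depth D_h = A/T = 27.52/8.059 = 3.415 m.
Froude number Fr = V/√(g·D_h) = 4.782/√(9.81×3.415) = 0.826, which is less than 1, so the flow is subcritical.

subcritical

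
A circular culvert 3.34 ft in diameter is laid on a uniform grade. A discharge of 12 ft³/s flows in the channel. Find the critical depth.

y_c = 1.07 ft

At critical depth, Q² T / (g A³) = 1, i.e. A³/T = Q²/g = 12²/32.2 = 4.472.
Trying y = 0.92 ft: A³/T = 2.534 — too small.
Trying y = 1.29 ft: A³/T = 9.362 — too large.
Trying y = 1.07 ft: A³/T = 4.551 — ≈ 4.472.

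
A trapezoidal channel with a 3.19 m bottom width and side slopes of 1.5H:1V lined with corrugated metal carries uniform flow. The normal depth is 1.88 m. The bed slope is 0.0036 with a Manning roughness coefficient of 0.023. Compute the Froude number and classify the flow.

subcritical

With bottom width b = 3.19 m and side slope z = 1.5: A = (b + zy)y = (3.19 + 1.5×1.88)×1.88 = 11.3 m²; P = b + 2y√(1+z²) = 3.19 + 2×1.88×1.803 = 9.968 m.
Hydraulic radius R = A/P = 11.3/9.968 = 1.133 m.
V = (1/n) R^(2/3) √S = (1/0.023) × 1.133^(2/3) × √0.0036 = 2.836 m/s. Hydraulic depth D_h = A/T = 11.3/8.83 = 1.28 m.
Froude number Fr = V/√(g·D_h) = 2.836/√(9.81×1.28) = 0.8, which is less than 1, so the flow is subcritical.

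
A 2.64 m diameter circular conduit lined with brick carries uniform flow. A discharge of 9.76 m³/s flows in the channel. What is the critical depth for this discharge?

y_c = 1.4 m

At critical depth, Q² T / (g A³) = 1, i.e. A³/T = Q²/g = 9.76²/9.81 = 9.71.
Trying y = 1.08 m: A³/T = 3.603 — too small.
Trying y = 1.52 m: A³/T = 13.31 — too large.
Trying y = 1.4 m: A³/T = 9.723 — ≈ 9.71.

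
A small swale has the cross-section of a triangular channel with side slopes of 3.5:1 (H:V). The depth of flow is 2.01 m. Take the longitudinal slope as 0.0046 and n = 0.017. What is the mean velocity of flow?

V = 3.9 m/s

For a triangular section with side slope z = 3.5: A = zy² = 3.5×2.01² = 14.14 m²; P = 2y√(1+z²) = 2×2.01×3.64 = 14.63 m.
Hydraulic radius R = A/P = 14.14/14.63 = 0.9663 m.
From Manning's equation, V = (1/n) R^(2/3) S^(1/2) = (1/0.017) × 0.9663^(2/3) × 0.0046^(1/2) = 3.9 m/s.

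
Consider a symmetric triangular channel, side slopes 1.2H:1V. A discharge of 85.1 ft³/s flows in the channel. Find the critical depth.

y_c = 3.15 ft

At critical depth, Q² T / (g A³) = 1, i.e. A³/T = Q²/g = 85.1²/32.2 = 224.9.
Trying y = 3.78 ft: A³/T = 555.6 — too large.
Trying y = 2.77 ft: A³/T = 117.4 — too small.
Trying y = 3.15 ft: A³/T = 223.3 — close enough.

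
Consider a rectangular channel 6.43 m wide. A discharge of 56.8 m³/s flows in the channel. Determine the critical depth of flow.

For a rectangular channel, critical depth y_c = (q²/g)^(1/3) where q = Q/b = 56.8/6.43 = 8.834 m²/s.
So y_c = (8.834²/9.81)^(1/3) = 2 m.

y_c = 2 m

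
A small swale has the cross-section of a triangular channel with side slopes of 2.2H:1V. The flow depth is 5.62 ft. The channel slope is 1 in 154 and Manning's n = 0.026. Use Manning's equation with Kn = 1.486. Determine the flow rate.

Q = 599 ft³/s

For a triangular section with side slope z = 2.2: A = zy² = 2.2×5.62² = 69.49 ft²; P = 2y√(1+z²) = 2×5.62×2.417 = 27.16 ft.
Hydraulic radius R = A/P = 69.49/27.16 = 2.558 ft.
Manning's equation: Q = (1.486/n) A R^(2/3) S^(1/2) = (1.486/0.026) × 69.49 × 2.558^(2/3) × 0.006494^(1/2) = 599 ft³/s.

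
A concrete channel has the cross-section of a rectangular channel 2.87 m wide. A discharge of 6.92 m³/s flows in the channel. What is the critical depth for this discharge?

For a rectangular channel, critical depth y_c = (q²/g)^(1/3) where q = Q/b = 6.92/2.87 = 2.411 m²/s.
So y_c = (2.411²/9.81)^(1/3) = 0.84 m.

y_c = 0.84 m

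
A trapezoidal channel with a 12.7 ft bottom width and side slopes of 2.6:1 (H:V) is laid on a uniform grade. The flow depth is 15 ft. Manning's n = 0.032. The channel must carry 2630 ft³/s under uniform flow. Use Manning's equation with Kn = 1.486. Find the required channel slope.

With bottom width b = 12.7 ft and side slope z = 2.6: A = (b + zy)y = (12.7 + 2.6×15)×15 = 775.5 ft²; P = b + 2y√(1+z²) = 12.7 + 2×15×2.786 = 96.27 ft.
Hydraulic radius R = A/P = 775.5/96.27 = 8.055 ft.
From Manning's equation, S = [nQ / (1.486 A R^(2/3))]² = [0.032 × 2630 / (1.486 × 775.5 × 8.055^(2/3))]² = 0.00033.

S = 0.00033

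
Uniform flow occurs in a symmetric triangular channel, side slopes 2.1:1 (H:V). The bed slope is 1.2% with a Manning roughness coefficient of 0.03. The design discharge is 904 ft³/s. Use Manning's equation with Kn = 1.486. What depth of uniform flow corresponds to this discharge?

y_n = 6.29 ft

Manning's equation rearranged: A R^(2/3) = nQ / (1.486·√S) = 0.03 × 904 / (1.486 × √0.012) = 166.6.
Try y = 7.32 ft: A R^(2/3) = 249.6 — high.
Try y = 5.57 ft: A R^(2/3) = 120.5 — low.
Try y = 6.29 ft: A R^(2/3) = 166.6 — matches.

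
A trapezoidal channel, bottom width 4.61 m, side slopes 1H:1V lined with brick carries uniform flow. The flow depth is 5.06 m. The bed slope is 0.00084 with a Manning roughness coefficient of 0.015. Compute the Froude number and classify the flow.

With bottom width b = 4.61 m and side slope z = 1: A = (b + zy)y = (4.61 + 1×5.06)×5.06 = 48.93 m²; P = b + 2y√(1+z²) = 4.61 + 2×5.06×1.414 = 18.92 m.
Hydraulic radius R = A/P = 48.93/18.92 = 2.586 m.
V = (1/n) R^(2/3) √S = (1/0.015) × 2.586^(2/3) × √0.00084 = 3.64 m/s. Hydraulic depth D_h = A/T = 48.93/14.73 = 3.322 m.
Froude number Fr = V/√(g·D_h) = 3.64/√(9.81×3.322) = 0.638, which is less than 1, so the flow is subcritical.

subcritical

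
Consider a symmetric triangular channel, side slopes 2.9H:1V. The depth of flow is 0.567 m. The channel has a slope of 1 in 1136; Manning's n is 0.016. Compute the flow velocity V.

For a triangular section with side slope z = 2.9: A = zy² = 2.9×0.567² = 0.9323 m²; P = 2y√(1+z²) = 2×0.567×3.068 = 3.479 m.
Hydraulic radius R = A/P = 0.9323/3.479 = 0.268 m.
From Manning's equation, V = (1/n) R^(2/3) S^(1/2) = (1/0.016) × 0.268^(2/3) × 0.0008803^(1/2) = 0.771 m/s.

V = 0.771 m/s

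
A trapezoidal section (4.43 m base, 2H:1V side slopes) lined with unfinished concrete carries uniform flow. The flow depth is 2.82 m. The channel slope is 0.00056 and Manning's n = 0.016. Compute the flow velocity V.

With bottom width b = 4.43 m and side slope z = 2: A = (b + zy)y = (4.43 + 2×2.82)×2.82 = 28.4 m²; P = b + 2y√(1+z²) = 4.43 + 2×2.82×2.236 = 17.04 m.
Hydraulic radius R = A/P = 28.4/17.04 = 1.666 m.
From Manning's equation, V = (1/n) R^(2/3) S^(1/2) = (1/0.016) × 1.666^(2/3) × 0.00056^(1/2) = 2.08 m/s.

V = 2.08 m/s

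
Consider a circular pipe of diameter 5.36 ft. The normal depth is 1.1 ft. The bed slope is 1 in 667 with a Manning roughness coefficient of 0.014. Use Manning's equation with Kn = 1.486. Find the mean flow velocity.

V = 3.12 ft/s

For a circular section of diameter D = 5.36 ft at depth y = 1.1 ft, the central angle is θ = 2 arccos(1 − 2y/D) = 1.881 rad. Then A = (D²/8)(θ − sin θ) = 3.333 ft² and P = Dθ/2 = 5.04 ft.
Hydraulic radius R = A/P = 3.333/5.04 = 0.6614 ft.
From Manning's equation, V = (1.486/n) R^(2/3) S^(1/2) = (1.486/0.014) × 0.6614^(2/3) × 0.001499^(1/2) = 3.12 ft/s.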